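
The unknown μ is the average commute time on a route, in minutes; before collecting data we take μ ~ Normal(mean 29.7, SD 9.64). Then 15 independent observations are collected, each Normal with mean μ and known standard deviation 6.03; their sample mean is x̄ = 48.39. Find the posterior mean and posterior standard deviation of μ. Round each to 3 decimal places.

Posterior mean ≈ 47.915; posterior SD ≈ 1.537

Prior precision 1/τ₀² = 1/9.64² = 0.0107608; data precision n/σ² = 15/6.03² = 0.412531.
Posterior precision = 0.0107608 + 0.412531 = 0.423292, giving posterior SD = 1/√0.423292 = 1.537.
Posterior mean = (0.0107608·29.7 + 0.412531·48.39) / 0.423292 = 47.915.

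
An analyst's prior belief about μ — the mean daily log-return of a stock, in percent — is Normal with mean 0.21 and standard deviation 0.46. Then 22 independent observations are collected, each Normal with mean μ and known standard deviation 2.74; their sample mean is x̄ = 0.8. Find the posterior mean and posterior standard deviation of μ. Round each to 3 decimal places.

Posterior mean ≈ 0.436; posterior SD ≈ 0.361

With known σ, the Normal prior is conjugate. Weight on the data is w = (n/σ²)/(n/σ² + 1/τ₀²) = 2.93036/(2.93036+4.72590) = 0.38274.
Posterior mean = w·x̄ + (1−w)·μ₀ = 0.38274·0.8 + 0.61726·0.21 = 0.436. Posterior variance = 1/(2.93036+4.72590) = 0.130612, so SD = 0.361.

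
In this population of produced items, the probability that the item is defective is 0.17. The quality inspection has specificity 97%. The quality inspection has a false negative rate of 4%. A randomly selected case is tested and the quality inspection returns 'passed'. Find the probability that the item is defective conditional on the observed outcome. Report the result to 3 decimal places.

Let H be the event that the item is defective. P(H) = 0.17, so P(¬H) = 0.83. With E the 'passed' result, P(E|H) = 0.04 and P(E|¬H) = 0.97.
P(E) = 0.04·0.17 + 0.97·0.83 = 0.0068000 + 0.80510 = 0.81190.
By Bayes' theorem, P(H|E) = 0.0068000 / 0.81190 = 0.008.

P(H | E) ≈ 0.008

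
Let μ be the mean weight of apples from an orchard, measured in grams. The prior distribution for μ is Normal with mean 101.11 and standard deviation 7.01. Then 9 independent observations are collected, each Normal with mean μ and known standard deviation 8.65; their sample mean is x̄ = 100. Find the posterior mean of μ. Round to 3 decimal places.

With known σ, the Normal prior is conjugate. Weight on the data is w = (n/σ²)/(n/σ² + 1/τ₀²) = 0.120285/(0.120285+0.0203500) = 0.85530.
Posterior mean = w·x̄ + (1−w)·μ₀ = 0.85530·100 + 0.14470·101.11 = 100.161.

Posterior mean ≈ 100.161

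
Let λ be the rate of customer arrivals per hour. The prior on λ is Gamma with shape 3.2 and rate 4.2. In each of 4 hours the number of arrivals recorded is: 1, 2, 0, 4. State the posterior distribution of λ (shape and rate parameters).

The Poisson likelihood adds the total count to the shape and the number of exposure periods to the rate. Here ∑xᵢ = 7 and n = 4, so shape 3.2→10.2 and rate 4.2→8.2.

Posterior: Gamma(shape=10.2, rate=8.2)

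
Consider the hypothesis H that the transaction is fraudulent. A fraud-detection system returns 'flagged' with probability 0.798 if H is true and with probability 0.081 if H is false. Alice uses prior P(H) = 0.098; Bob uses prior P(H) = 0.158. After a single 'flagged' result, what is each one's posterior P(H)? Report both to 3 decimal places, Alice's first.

Alice: 0.517; Bob: 0.649

The likelihood ratio for a 'flagged' result is 0.798/0.081 = 9.8519.
Alice: prior odds 0.098/0.902 = 0.10865; posterior odds 1.0704; posterior probability 0.517.
Bob: prior odds 0.158/0.842 = 0.18765; posterior odds 1.8487; posterior probability 0.649.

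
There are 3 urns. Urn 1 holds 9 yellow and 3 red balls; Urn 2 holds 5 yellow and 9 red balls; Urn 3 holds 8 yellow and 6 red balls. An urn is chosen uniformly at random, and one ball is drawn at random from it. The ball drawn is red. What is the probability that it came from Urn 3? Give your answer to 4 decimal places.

Posterior probability ≈ 0.3243

P(red|Urn 1) = 0.25; P(red|Urn 2) = 0.6429; P(red|Urn 3) = 0.4286.
Prior × likelihood for each source: 0.333333·0.25=0.08333, 0.333333·0.6429=0.2143, 0.333333·0.4286=0.1429. Summing gives P(red) = 0.44048.
P(Urn 3 | red) = 0.1429 / 0.44048 = 0.3243.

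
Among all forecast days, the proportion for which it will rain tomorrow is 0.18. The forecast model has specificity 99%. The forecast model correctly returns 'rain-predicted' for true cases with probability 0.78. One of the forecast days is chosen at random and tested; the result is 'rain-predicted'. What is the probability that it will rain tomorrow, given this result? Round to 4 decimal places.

P(H | E) ≈ 0.9448

Write H for 'it will rain tomorrow'. Prior odds H:¬H = 0.18/0.82 = 0.21951. For the 'rain-predicted' outcome, the likelihood ratio is 0.78/0.01 = 78.000.
Posterior odds = 0.21951 × 78.000 = 17.122, so P(H|E) = 17.122/(1+17.122) = 0.9448.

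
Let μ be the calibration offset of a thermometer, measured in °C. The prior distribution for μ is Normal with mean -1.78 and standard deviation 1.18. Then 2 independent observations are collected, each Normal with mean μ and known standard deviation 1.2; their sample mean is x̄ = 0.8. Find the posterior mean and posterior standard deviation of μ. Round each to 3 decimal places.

Prior precision 1/τ₀² = 1/1.18² = 0.718184; data precision n/σ² = 2/1.2² = 1.38889.
Posterior precision = 0.718184 + 1.38889 = 2.10707, giving posterior SD = 1/√2.10707 = 0.689.
Posterior mean = (0.718184·-1.78 + 1.38889·0.8) / 2.10707 = -0.079.

Posterior mean ≈ -0.079; posterior SD ≈ 0.689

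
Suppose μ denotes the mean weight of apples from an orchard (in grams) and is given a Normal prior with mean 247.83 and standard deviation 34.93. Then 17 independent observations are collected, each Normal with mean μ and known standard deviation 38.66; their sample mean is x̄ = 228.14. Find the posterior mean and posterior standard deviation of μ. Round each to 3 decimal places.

With known σ, the Normal prior is conjugate. Weight on the data is w = (n/σ²)/(n/σ² + 1/τ₀²) = 0.0113743/(0.0113743+0.00081960) = 0.93279.
Posterior mean = w·x̄ + (1−w)·μ₀ = 0.93279·228.14 + 0.067214·247.83 = 229.463. Posterior variance = 1/(0.0113743+0.00081960) = 82.0081, so SD = 9.056.

Posterior mean ≈ 229.463; posterior SD ≈ 9.056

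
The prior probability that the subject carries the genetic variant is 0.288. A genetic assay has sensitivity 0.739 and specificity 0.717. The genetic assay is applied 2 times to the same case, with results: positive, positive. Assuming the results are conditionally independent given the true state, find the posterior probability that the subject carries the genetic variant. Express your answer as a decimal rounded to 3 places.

Posterior P(H) ≈ 0.734

Let H be the event that the subject carries the genetic variant; start with P(H) = 0.288. P('positive'|H) = 0.739, P('positive'|¬H) = 0.283.
Update on result 1 ('positive'): P(H) ← 0.739·0.2880 / (0.739·0.2880 + 0.283·0.7120) = 0.21283/0.41433 = 0.5137.
Update on result 2 ('positive'): P(H) ← 0.739·0.5137 / (0.739·0.5137 + 0.283·0.4863) = 0.37961/0.51724 = 0.7339.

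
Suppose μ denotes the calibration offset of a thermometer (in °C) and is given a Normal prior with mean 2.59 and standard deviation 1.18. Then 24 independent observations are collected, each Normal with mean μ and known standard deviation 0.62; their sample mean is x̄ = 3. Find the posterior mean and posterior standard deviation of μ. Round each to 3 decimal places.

With known σ, the Normal prior is conjugate. Weight on the data is w = (n/σ²)/(n/σ² + 1/τ₀²) = 62.4350/(62.4350+0.718184) = 0.98863.
Posterior mean = w·x̄ + (1−w)·μ₀ = 0.98863·3 + 0.011372·2.59 = 2.995. Posterior variance = 1/(62.4350+0.718184) = 0.0158345, so SD = 0.126.

Posterior mean ≈ 2.995; posterior SD ≈ 0.126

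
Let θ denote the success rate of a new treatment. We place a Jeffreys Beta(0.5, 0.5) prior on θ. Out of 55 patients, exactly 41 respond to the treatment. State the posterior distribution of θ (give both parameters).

Posterior: Beta(41.5, 14.5)

The binomial likelihood is conjugate to the Beta prior: with 41 successes and 14 failures, the posterior is Beta(0.5+41, 0.5+14) = Beta(41.5, 14.5).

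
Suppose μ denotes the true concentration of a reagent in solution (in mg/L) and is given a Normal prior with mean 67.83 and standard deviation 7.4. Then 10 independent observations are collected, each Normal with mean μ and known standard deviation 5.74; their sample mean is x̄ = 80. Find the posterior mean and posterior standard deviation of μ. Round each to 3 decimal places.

Prior precision 1/τ₀² = 1/7.4² = 0.0182615; data precision n/σ² = 10/5.74² = 0.303512.
Posterior precision = 0.0182615 + 0.303512 = 0.321774, giving posterior SD = 1/√0.321774 = 1.763.
Posterior mean = (0.0182615·67.83 + 0.303512·80) / 0.321774 = 79.309.

Posterior mean ≈ 79.309; posterior SD ≈ 1.763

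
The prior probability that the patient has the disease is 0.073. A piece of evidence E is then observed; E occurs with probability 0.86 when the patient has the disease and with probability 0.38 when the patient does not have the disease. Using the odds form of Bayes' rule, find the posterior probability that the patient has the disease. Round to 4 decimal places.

Posterior probability ≈ 0.1513

Prior odds = 0.073/(1−0.073) = 0.078749. In log-odds, ln(0.078749) = -2.5415.
Add log likelihood ratio: ln(2.2632) = 0.81676.
Posterior log-odds = -1.7247, so posterior odds = exp(-1.7247) = 0.17822. Converting, P(H|E) = 0.17822/1.1782 = 0.1513.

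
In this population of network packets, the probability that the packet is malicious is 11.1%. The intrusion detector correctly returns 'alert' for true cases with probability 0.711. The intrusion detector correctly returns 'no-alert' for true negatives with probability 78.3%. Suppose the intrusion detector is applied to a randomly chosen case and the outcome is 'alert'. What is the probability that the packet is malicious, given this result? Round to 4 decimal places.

P(H | E) ≈ 0.2903

Let H be the event that the packet is malicious. P(H) = 0.111, so P(¬H) = 0.889. With E the 'alert' result, P(E|H) = 0.711 and P(E|¬H) = 0.217.
P(E) = 0.711·0.111 + 0.217·0.889 = 0.078921 + 0.19291 = 0.27183.
By Bayes' theorem, P(H|E) = 0.078921 / 0.27183 = 0.2903.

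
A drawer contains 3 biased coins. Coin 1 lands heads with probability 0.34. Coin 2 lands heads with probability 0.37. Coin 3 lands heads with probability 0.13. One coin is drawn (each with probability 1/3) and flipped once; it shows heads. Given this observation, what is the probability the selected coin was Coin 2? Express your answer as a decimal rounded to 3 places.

Posterior probability ≈ 0.440

P(heads|C1) = 0.34; P(heads|C2) = 0.37; P(heads|C3) = 0.13.
Prior × likelihood for each source: 0.333333·0.34=0.1133, 0.333333·0.37=0.1233, 0.333333·0.13=0.04333. Summing gives P(heads) = 0.28000.
P(Coin 2 | heads) = 0.1233 / 0.28000 = 0.440.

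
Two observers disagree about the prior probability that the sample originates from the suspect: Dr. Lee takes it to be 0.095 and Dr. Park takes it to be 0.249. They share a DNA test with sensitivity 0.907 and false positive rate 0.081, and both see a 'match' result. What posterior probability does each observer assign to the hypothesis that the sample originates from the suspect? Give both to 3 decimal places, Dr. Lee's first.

Dr. Lee: 0.540; Dr. Park: 0.788

The likelihood ratio for a 'match' result is 0.907/0.081 = 11.198.
Dr. Lee: prior odds 0.095/0.905 = 0.10497; posterior odds 1.1754; posterior probability 0.540.
Dr. Park: prior odds 0.249/0.751 = 0.33156; posterior odds 3.7126; posterior probability 0.788.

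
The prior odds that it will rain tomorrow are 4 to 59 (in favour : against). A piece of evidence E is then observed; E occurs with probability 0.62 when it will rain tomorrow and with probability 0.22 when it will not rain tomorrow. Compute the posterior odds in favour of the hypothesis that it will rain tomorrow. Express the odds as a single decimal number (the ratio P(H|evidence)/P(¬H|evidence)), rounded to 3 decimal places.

Posterior odds ≈ 0.191

Prior odds = 4/59 = 0.067797. In log-odds, ln(0.067797) = -2.6912.
Add log likelihood ratio: ln(2.8182) = 1.0361.
Posterior log-odds = -1.6552, so posterior odds = exp(-1.6552) = 0.19106.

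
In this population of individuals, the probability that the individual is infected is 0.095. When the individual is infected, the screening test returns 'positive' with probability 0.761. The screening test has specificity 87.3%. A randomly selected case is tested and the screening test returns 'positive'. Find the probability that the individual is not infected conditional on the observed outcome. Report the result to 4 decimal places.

P(¬H | E) ≈ 0.6139

Write H for 'the individual is infected'. Prior odds H:¬H = 0.095/0.905 = 0.10497. For the 'positive' outcome, the likelihood ratio is 0.761/0.127 = 5.9921.
Posterior odds = 0.10497 × 5.9921 = 0.62901, so P(H|E) = 0.62901/(1+0.62901) = 0.3861. Then P(¬H|E) = 1 − 0.3861 = 0.6139.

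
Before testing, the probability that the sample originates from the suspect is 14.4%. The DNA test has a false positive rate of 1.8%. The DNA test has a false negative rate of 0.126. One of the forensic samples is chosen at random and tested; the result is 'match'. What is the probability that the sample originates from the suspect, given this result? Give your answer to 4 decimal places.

Let H be the event that the sample originates from the suspect. P(H) = 0.144, so P(¬H) = 0.856. With E the 'match' result, P(E|H) = 0.874 and P(E|¬H) = 0.018.
P(E) = 0.874·0.144 + 0.018·0.856 = 0.12586 + 0.015408 = 0.14126.
By Bayes' theorem, P(H|E) = 0.12586 / 0.14126 = 0.8909.

P(H | E) ≈ 0.8909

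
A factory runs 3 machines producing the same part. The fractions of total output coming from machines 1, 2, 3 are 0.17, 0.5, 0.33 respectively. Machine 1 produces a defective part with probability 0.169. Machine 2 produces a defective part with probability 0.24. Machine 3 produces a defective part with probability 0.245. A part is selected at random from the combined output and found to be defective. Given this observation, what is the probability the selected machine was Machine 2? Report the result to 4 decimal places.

Posterior probability ≈ 0.5227

Tabulate prior·likelihood by source: [1] prior 0.17, lik 0.169, product 0.02873; [2] prior 0.5, lik 0.24, product 0.1200; [3] prior 0.33, lik 0.245, product 0.08085.
Normalizing constant = 0.22958; the posterior for Machine 2 is its product over the sum, 0.1200/0.22958 = 0.5227.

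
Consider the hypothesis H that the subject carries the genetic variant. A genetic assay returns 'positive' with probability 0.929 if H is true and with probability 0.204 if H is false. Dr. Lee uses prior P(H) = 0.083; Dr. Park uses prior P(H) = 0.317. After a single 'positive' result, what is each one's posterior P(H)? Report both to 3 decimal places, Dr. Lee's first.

The likelihood ratio for a 'positive' result is 0.929/0.204 = 4.5539.
Dr. Lee: prior odds 0.083/0.917 = 0.090513; posterior odds 0.41219; posterior probability 0.292.
Dr. Park: prior odds 0.317/0.683 = 0.46413; posterior odds 2.1136; posterior probability 0.679.

Dr. Lee: 0.292; Dr. Park: 0.679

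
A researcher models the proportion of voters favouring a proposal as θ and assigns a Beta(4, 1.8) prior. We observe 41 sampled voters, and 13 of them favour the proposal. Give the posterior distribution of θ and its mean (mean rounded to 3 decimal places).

Posterior: Beta(17, 29.8); mean ≈ 0.363

Observing 13 successes and 28 failures updates Beta(4, 1.8) by adding the success and failure counts to the two shape parameters: α = 4+13 = 17, β = 1.8+28 = 29.8.
Posterior mean = α/(α+β) = 17/46.8 = 0.363.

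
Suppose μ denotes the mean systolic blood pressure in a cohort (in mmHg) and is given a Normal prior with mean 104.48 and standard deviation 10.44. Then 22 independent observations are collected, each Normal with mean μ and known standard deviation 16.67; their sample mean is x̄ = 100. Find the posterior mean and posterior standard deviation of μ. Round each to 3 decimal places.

With known σ, the Normal prior is conjugate. Weight on the data is w = (n/σ²)/(n/σ² + 1/τ₀²) = 0.0791683/(0.0791683+0.00917485) = 0.89615.
Posterior mean = w·x̄ + (1−w)·μ₀ = 0.89615·100 + 0.10385·104.48 = 100.465. Posterior variance = 1/(0.0791683+0.00917485) = 11.3195, so SD = 3.364.

Posterior mean ≈ 100.465; posterior SD ≈ 3.364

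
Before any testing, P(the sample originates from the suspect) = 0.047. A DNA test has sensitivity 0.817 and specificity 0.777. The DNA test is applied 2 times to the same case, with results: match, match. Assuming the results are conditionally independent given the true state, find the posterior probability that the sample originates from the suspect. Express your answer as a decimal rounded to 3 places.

Posterior P(H) ≈ 0.398

Let H be the event that the sample originates from the suspect; start with P(H) = 0.047. P('match'|H) = 0.817, P('match'|¬H) = 0.223.
Update on result 1 ('match'): P(H) ← 0.817·0.0470 / (0.817·0.0470 + 0.223·0.9530) = 0.038399/0.25092 = 0.1530.
Update on result 2 ('match'): P(H) ← 0.817·0.1530 / (0.817·0.1530 + 0.223·0.8470) = 0.12503/0.31390 = 0.3983.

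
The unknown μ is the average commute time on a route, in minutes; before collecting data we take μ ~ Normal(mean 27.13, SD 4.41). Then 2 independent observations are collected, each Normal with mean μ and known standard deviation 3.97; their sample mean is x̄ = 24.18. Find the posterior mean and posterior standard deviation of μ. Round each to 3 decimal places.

Prior precision 1/τ₀² = 1/4.41² = 0.0514189; data precision n/σ² = 2/3.97² = 0.126896.
Posterior precision = 0.0514189 + 0.126896 = 0.178315, giving posterior SD = 1/√0.178315 = 2.368.
Posterior mean = (0.0514189·27.13 + 0.126896·24.18) / 0.178315 = 25.031.

Posterior mean ≈ 25.031; posterior SD ≈ 2.368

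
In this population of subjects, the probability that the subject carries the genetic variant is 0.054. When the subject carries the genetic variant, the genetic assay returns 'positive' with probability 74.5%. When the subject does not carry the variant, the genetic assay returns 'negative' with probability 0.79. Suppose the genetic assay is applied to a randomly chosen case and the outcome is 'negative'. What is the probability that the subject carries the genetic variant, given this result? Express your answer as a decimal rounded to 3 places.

P(H | E) ≈ 0.018

Let H be the event that the subject carries the genetic variant. P(H) = 0.054, so P(¬H) = 0.946. With E the 'negative' result, P(E|H) = 0.255 and P(E|¬H) = 0.79.
P(E) = 0.255·0.054 + 0.79·0.946 = 0.013770 + 0.74734 = 0.76111.
By Bayes' theorem, P(H|E) = 0.013770 / 0.76111 = 0.018.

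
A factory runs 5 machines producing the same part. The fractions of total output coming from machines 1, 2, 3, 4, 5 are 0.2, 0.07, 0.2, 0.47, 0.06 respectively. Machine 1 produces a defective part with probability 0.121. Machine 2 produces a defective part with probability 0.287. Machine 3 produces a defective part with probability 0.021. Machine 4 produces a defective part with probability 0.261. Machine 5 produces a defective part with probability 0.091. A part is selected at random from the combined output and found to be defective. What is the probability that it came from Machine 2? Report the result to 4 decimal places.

Posterior probability ≈ 0.1137

P(defective|M1) = 0.121; P(defective|M2) = 0.287; P(defective|M3) = 0.021; P(defective|M4) = 0.261; P(defective|M5) = 0.091.
Prior × likelihood for each source: 0.2·0.121=0.02420, 0.07·0.287=0.02009, 0.2·0.021=0.004200, 0.47·0.261=0.1227, 0.06·0.091=0.005460. Summing gives P(defective) = 0.17662.
P(Machine 2 | defective) = 0.02009 / 0.17662 = 0.1137.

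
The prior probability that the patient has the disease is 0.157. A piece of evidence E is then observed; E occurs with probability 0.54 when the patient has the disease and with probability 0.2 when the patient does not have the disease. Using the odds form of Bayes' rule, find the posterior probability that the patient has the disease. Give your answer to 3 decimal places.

Posterior probability ≈ 0.335

Prior odds = 0.157/(1−0.157) = 0.18624.
Likelihood ratio for E = 0.54/0.2 = 2.7000.
Posterior odds = prior odds × LR = 0.50285.
Posterior probability = odds/(1+odds) = 0.50285/1.5028 = 0.335.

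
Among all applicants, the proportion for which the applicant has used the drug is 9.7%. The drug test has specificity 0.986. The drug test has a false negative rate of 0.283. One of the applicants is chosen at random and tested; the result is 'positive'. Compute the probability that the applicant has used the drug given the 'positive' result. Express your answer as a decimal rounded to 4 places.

P(H | E) ≈ 0.8462

Let H be the event that the applicant has used the drug. P(H) = 0.097, so P(¬H) = 0.903. With E the 'positive' result, P(E|H) = 0.717 and P(E|¬H) = 0.014.
P(E) = 0.717·0.097 + 0.014·0.903 = 0.069549 + 0.012642 = 0.082191.
By Bayes' theorem, P(H|E) = 0.069549 / 0.082191 = 0.8462.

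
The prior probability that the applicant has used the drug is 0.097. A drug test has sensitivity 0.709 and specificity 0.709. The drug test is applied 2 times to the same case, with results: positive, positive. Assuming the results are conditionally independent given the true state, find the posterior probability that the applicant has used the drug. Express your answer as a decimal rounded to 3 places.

Let H be the event that the applicant has used the drug; start with P(H) = 0.097. P('positive'|H) = 0.709, P('positive'|¬H) = 0.291.
Update on result 1 ('positive'): P(H) ← 0.709·0.0970 / (0.709·0.0970 + 0.291·0.9030) = 0.068773/0.33155 = 0.2074.
Update on result 2 ('positive'): P(H) ← 0.709·0.2074 / (0.709·0.2074 + 0.291·0.7926) = 0.14707/0.37771 = 0.3894.

Posterior P(H) ≈ 0.389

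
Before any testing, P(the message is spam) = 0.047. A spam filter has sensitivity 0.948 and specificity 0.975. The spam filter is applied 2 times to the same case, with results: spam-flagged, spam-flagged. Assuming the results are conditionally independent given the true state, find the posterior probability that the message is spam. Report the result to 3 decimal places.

Posterior P(H) ≈ 0.986

Let H be the event that the message is spam; start with P(H) = 0.047. P('spam-flagged'|H) = 0.948, P('spam-flagged'|¬H) = 0.025.
Update on result 1 ('spam-flagged'): P(H) ← 0.948·0.0470 / (0.948·0.0470 + 0.025·0.9530) = 0.044556/0.068381 = 0.6516.
Update on result 2 ('spam-flagged'): P(H) ← 0.948·0.6516 / (0.948·0.6516 + 0.025·0.3484) = 0.61770/0.62641 = 0.9861.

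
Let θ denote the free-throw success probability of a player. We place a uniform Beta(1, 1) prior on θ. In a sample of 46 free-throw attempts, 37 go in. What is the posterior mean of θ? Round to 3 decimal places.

The binomial likelihood is conjugate to the Beta prior: with 37 successes and 9 failures, the posterior is Beta(1+37, 1+9) = Beta(38, 10).
E[θ | data] = 38/(38+10) = 0.792.

Posterior mean ≈ 0.792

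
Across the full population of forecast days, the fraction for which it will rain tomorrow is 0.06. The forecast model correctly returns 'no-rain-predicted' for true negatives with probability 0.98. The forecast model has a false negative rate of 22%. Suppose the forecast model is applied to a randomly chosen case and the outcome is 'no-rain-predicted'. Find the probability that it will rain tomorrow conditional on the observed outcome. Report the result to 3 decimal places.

Let H be the event that it will rain tomorrow. P(H) = 0.06, so P(¬H) = 0.94. With E the 'no-rain-predicted' result, P(E|H) = 0.22 and P(E|¬H) = 0.98.
P(E) = 0.22·0.06 + 0.98·0.94 = 0.013200 + 0.92120 = 0.93440.
By Bayes' theorem, P(H|E) = 0.013200 / 0.93440 = 0.014.

P(H | E) ≈ 0.014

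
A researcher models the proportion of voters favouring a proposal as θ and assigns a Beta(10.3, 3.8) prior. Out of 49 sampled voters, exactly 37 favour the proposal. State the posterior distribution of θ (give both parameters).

Posterior: Beta(47.3, 15.8)

The binomial likelihood is conjugate to the Beta prior: with 37 successes and 12 failures, the posterior is Beta(10.3+37, 3.8+12) = Beta(47.3, 15.8).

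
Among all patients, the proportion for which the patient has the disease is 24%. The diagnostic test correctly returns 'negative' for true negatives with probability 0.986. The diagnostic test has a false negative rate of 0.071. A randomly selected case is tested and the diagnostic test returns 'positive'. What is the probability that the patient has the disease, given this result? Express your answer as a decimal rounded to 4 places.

Let H be the event that the patient has the disease. P(H) = 0.24, so P(¬H) = 0.76. With E the 'positive' result, P(E|H) = 0.929 and P(E|¬H) = 0.014.
P(E) = 0.929·0.24 + 0.014·0.76 = 0.22296 + 0.010640 = 0.23360.
By Bayes' theorem, P(H|E) = 0.22296 / 0.23360 = 0.9545.

P(H | E) ≈ 0.9545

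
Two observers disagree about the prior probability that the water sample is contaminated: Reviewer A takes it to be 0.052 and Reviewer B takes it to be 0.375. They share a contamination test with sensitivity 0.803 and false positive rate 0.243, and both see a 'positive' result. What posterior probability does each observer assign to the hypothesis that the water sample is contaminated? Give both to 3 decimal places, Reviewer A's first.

Reviewer A: 0.153; Reviewer B: 0.665

P('+'|H) = 0.803, P('+'|¬H) = 0.243.
Reviewer A: numerator 0.803·0.052 = 0.041756; evidence = 0.041756+0.243·0.948 = 0.27212; posterior = 0.153.
Reviewer B: numerator 0.803·0.375 = 0.30113; evidence = 0.30113+0.243·0.625 = 0.45300; posterior = 0.665.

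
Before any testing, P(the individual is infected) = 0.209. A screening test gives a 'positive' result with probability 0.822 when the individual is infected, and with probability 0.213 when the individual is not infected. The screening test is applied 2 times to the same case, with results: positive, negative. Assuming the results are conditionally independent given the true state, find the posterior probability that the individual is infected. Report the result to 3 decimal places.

Posterior P(H) ≈ 0.187

With H the event that the individual is infected, the joint likelihood of the observed sequence is P(data|H) = 0.822·0.178 = 0.14632 and P(data|¬H) = 0.213·0.787 = 0.16763.
Bayes: P(H|data) = 0.209·0.14632 / (0.209·0.14632 + 0.791·0.16763) = 0.030580/0.16318 = 0.1874.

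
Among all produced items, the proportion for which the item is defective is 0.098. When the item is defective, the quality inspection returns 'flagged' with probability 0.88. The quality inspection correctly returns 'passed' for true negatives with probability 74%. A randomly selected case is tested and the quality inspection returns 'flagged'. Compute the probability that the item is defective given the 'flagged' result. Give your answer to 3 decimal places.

P(H | E) ≈ 0.269

Write H for 'the item is defective'. Prior odds H:¬H = 0.098/0.902 = 0.10865. For the 'flagged' outcome, the likelihood ratio is 0.88/0.26 = 3.3846.
Posterior odds = 0.10865 × 3.3846 = 0.36773, so P(H|E) = 0.36773/(1+0.36773) = 0.269.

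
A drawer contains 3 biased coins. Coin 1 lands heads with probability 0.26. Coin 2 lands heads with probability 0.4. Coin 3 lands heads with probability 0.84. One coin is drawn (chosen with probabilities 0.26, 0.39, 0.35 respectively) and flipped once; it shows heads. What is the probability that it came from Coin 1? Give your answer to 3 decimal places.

Tabulate prior·likelihood by source: [1] prior 0.26, lik 0.26, product 0.06760; [2] prior 0.39, lik 0.4, product 0.1560; [3] prior 0.35, lik 0.84, product 0.2940.
Normalizing constant = 0.51760; the posterior for Coin 1 is its product over the sum, 0.06760/0.51760 = 0.131.

Posterior probability ≈ 0.131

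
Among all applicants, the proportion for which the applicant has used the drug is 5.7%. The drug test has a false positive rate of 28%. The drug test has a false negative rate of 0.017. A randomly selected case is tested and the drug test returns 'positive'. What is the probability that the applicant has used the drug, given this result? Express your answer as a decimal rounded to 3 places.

Let H be the event that the applicant has used the drug. P(H) = 0.057, so P(¬H) = 0.943. With E the 'positive' result, P(E|H) = 0.983 and P(E|¬H) = 0.28.
P(E) = 0.983·0.057 + 0.28·0.943 = 0.056031 + 0.26404 = 0.32007.
By Bayes' theorem, P(H|E) = 0.056031 / 0.32007 = 0.175.

P(H | E) ≈ 0.175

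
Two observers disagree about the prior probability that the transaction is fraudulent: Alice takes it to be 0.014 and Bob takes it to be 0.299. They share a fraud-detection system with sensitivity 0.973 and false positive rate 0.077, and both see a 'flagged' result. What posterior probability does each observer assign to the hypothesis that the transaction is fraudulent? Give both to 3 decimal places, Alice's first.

P('+'|H) = 0.973, P('+'|¬H) = 0.077.
Alice: numerator 0.973·0.014 = 0.013622; evidence = 0.013622+0.077·0.986 = 0.089544; posterior = 0.152.
Bob: numerator 0.973·0.299 = 0.29093; evidence = 0.29093+0.077·0.701 = 0.34490; posterior = 0.844.

Alice: 0.152; Bob: 0.844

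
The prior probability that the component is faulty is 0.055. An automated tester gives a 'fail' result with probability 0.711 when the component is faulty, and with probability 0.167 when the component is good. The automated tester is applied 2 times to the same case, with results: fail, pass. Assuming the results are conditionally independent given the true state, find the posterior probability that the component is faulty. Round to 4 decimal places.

Let H be the event that the component is faulty; start with P(H) = 0.055. P('fail'|H) = 0.711, P('fail'|¬H) = 0.167.
Update on result 1 ('fail'): P(H) ← 0.711·0.0550 / (0.711·0.0550 + 0.167·0.9450) = 0.039105/0.19692 = 0.1986.
Update on result 2 ('pass'): P(H) ← 0.289·0.1986 / (0.289·0.1986 + 0.833·0.8014) = 0.057391/0.72497 = 0.0792.

Posterior P(H) ≈ 0.0792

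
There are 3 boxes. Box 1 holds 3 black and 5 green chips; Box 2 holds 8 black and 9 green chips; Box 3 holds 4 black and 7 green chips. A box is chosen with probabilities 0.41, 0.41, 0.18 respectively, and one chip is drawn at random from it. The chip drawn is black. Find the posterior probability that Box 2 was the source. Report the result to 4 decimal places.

Posterior probability ≈ 0.4681

P(black|Box 1) = 0.375; P(black|Box 2) = 0.4706; P(black|Box 3) = 0.3636.
Prior × likelihood for each source: 0.41·0.375=0.1537, 0.41·0.4706=0.1929, 0.18·0.3636=0.06545. Summing gives P(black) = 0.41215.
P(Box 2 | black) = 0.1929 / 0.41215 = 0.4681.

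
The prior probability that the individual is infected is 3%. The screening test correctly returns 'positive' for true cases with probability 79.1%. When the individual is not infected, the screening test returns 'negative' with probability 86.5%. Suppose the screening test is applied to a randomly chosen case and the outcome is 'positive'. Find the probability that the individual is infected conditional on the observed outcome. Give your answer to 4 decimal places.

Let H be the event that the individual is infected. P(H) = 0.03, so P(¬H) = 0.97. With E the 'positive' result, P(E|H) = 0.791 and P(E|¬H) = 0.135.
P(E) = 0.791·0.03 + 0.135·0.97 = 0.023730 + 0.13095 = 0.15468.
By Bayes' theorem, P(H|E) = 0.023730 / 0.15468 = 0.1534.

P(H | E) ≈ 0.1534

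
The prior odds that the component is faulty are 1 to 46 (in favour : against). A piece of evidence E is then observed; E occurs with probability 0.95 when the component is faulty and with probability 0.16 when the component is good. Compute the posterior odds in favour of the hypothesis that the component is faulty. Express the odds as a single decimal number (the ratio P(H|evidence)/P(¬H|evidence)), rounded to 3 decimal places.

Prior odds = 1/46 = 0.021739.
Likelihood ratio for E = 0.95/0.16 = 5.9375.
Posterior odds = prior odds × LR = 0.12908.

Posterior odds ≈ 0.129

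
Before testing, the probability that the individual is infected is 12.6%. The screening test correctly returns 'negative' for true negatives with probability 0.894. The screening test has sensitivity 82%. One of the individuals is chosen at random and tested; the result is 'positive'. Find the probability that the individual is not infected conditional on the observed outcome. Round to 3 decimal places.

Write H for 'the individual is infected'. Prior odds H:¬H = 0.126/0.874 = 0.14416. For the 'positive' outcome, the likelihood ratio is 0.82/0.106 = 7.7358.
Posterior odds = 0.14416 × 7.7358 = 1.1152, so P(H|E) = 1.1152/(1+1.1152) = 0.527. Then P(¬H|E) = 1 − 0.527 = 0.473.

P(¬H | E) ≈ 0.473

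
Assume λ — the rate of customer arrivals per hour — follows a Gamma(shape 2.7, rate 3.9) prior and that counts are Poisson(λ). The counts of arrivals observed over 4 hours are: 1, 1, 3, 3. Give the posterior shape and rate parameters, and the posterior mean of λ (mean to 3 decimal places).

Posterior: Gamma(shape=10.7, rate=7.9); mean ≈ 1.354

The Poisson likelihood adds the total count to the shape and the number of exposure periods to the rate. Here ∑xᵢ = 8 and n = 4, so shape 2.7→10.7 and rate 3.9→7.9.
Posterior mean = shape/rate = 10.7/7.9 = 1.354.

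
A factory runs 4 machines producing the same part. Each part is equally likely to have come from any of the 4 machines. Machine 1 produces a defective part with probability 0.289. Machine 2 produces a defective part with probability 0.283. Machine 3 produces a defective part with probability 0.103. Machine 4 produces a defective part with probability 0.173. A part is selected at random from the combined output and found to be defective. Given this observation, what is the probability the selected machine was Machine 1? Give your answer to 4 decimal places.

Tabulate prior·likelihood by source: [1] prior 0.25, lik 0.289, product 0.07225; [2] prior 0.25, lik 0.283, product 0.07075; [3] prior 0.25, lik 0.103, product 0.02575; [4] prior 0.25, lik 0.173, product 0.04325.
Normalizing constant = 0.21200; the posterior for Machine 1 is its product over the sum, 0.07225/0.21200 = 0.3408.

Posterior probability ≈ 0.3408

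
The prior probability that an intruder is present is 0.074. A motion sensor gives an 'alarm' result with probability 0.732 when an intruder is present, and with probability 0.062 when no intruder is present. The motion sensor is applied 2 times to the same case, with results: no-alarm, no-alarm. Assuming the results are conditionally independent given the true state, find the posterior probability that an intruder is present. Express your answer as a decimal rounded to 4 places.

Posterior P(H) ≈ 0.0065

Let H be the event that an intruder is present; start with P(H) = 0.074. P('alarm'|H) = 0.732, P('alarm'|¬H) = 0.062.
Update on result 1 ('no-alarm'): P(H) ← 0.268·0.0740 / (0.268·0.0740 + 0.938·0.9260) = 0.019832/0.88842 = 0.0223.
Update on result 2 ('no-alarm'): P(H) ← 0.268·0.0223 / (0.268·0.0223 + 0.938·0.9777) = 0.0059825/0.92304 = 0.0065.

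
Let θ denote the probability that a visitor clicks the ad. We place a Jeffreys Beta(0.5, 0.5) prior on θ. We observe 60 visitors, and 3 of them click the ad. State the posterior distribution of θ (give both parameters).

Posterior: Beta(3.5, 57.5)

Observing 3 successes and 57 failures updates Beta(0.5, 0.5) by adding the success and failure counts to the two shape parameters: α = 0.5+3 = 3.5, β = 0.5+57 = 57.5.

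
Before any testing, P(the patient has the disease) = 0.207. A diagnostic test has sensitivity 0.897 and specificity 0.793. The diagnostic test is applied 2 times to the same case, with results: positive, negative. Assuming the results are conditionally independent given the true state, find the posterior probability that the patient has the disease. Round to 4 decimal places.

Let H be the event that the patient has the disease; start with P(H) = 0.207. P('positive'|H) = 0.897, P('positive'|¬H) = 0.207.
Update on result 1 ('positive'): P(H) ← 0.897·0.2070 / (0.897·0.2070 + 0.207·0.7930) = 0.18568/0.34983 = 0.5308.
Update on result 2 ('negative'): P(H) ← 0.103·0.5308 / (0.103·0.5308 + 0.793·0.4692) = 0.054669/0.42677 = 0.1281.

Posterior P(H) ≈ 0.1281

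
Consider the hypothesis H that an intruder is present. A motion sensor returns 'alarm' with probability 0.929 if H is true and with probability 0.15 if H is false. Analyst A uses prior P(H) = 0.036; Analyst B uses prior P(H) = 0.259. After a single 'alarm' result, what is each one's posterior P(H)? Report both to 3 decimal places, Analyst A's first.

Analyst A: 0.188; Analyst B: 0.684

The likelihood ratio for an 'alarm' result is 0.929/0.15 = 6.1933.
Analyst A: prior odds 0.036/0.964 = 0.037344; posterior odds 0.23129; posterior probability 0.188.
Analyst B: prior odds 0.259/0.741 = 0.34953; posterior odds 2.1647; posterior probability 0.684.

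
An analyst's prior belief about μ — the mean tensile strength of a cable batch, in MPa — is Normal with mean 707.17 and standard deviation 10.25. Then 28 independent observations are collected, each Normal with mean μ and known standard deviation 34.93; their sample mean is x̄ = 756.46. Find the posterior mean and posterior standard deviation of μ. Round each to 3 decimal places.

Posterior mean ≈ 742.010; posterior SD ≈ 5.550

Prior precision 1/τ₀² = 1/10.25² = 0.00951814; data precision n/σ² = 28/34.93² = 0.0229488.
Posterior precision = 0.00951814 + 0.0229488 = 0.0324670, giving posterior SD = 1/√0.0324670 = 5.550.
Posterior mean = (0.00951814·707.17 + 0.0229488·756.46) / 0.0324670 = 742.010.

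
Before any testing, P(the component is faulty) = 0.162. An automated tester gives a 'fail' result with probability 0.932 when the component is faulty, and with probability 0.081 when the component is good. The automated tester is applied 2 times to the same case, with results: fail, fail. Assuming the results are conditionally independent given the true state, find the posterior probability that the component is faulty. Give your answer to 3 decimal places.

Posterior P(H) ≈ 0.962

Let H be the event that the component is faulty; start with P(H) = 0.162. P('fail'|H) = 0.932, P('fail'|¬H) = 0.081.
Update on result 1 ('fail'): P(H) ← 0.932·0.1620 / (0.932·0.1620 + 0.081·0.8380) = 0.15098/0.21886 = 0.6899.
Update on result 2 ('fail'): P(H) ← 0.932·0.6899 / (0.932·0.6899 + 0.081·0.3101) = 0.64295/0.66807 = 0.9624.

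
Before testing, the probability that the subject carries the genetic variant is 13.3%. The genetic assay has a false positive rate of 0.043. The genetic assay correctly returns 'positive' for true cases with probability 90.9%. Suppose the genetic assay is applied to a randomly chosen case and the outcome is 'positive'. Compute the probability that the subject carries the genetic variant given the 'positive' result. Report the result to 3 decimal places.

Let H be the event that the subject carries the genetic variant. P(H) = 0.133, so P(¬H) = 0.867. With E the 'positive' result, P(E|H) = 0.909 and P(E|¬H) = 0.043.
P(E) = 0.909·0.133 + 0.043·0.867 = 0.12090 + 0.037281 = 0.15818.
By Bayes' theorem, P(H|E) = 0.12090 / 0.15818 = 0.764.

P(H | E) ≈ 0.764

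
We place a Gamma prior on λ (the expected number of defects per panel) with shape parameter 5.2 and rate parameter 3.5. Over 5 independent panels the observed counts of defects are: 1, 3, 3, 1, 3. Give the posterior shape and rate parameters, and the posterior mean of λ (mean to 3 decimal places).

Posterior: Gamma(shape=16.2, rate=8.5); mean ≈ 1.906

Total count ∑xᵢ = 11 over n = 5 panels.
Gamma is conjugate to the Poisson likelihood: posterior is Gamma(shape = 5.2+11 = 16.2, rate = 3.5+5 = 8.5).
Posterior mean = shape/rate = 16.2/8.5 = 1.906.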